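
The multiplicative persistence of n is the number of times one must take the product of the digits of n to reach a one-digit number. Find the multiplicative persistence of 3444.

3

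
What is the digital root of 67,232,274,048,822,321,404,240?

5

6+7+2+3+2+2+7+4+0+4+8+8+2+2+3+2+1+4+0+4+2+4+0 = 77
7+7 = 14
1+4 = 5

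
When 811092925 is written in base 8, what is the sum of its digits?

811092925 in base 8 is 6026045675.
Digit sum: 6+0+2+6+0+4+5+6+7+5 = 41.

41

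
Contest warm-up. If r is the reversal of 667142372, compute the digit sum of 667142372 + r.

Reversal of 667142372 is 273241766; 667142372 + 273241766 = 940384138.
Digit sum of 940384138: 9+4+0+3+8+4+1+3+8 = 40.

40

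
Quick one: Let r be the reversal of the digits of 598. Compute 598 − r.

Reverse of 598 is 895.
598 − 895 = -297

-297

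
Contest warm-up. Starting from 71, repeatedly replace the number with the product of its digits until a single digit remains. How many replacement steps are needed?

71 → 7 (1 step)

1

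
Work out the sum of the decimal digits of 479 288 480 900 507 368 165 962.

117

4+7+9+2+8+8+4+8+0+9+0+0+5+0+7+3+6+8+1+6+5+9+6+2 = 117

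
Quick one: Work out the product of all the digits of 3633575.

28350

3×6×3×3×5×7×5 = 28350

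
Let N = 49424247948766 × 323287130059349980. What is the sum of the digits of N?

49424247948766 × 323287130059349980 = 15978223274698275308854303124680
Sum of its 32 digits: 142.

142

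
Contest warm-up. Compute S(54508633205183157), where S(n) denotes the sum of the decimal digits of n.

66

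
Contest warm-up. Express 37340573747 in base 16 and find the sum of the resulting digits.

62

37340573747 in base 16 is 8B1ABF033.
Digit sum: 8+11+1+10+11+15+0+3+3 = 62.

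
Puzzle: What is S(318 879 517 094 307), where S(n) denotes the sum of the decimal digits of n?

3+1+8+8+7+9+5+1+7+0+9+4+3+0+7 = 72

72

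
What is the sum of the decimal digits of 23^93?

530

23^93 = 4372086539555000980287127355506913371582046817861840506438445979231555384501134266855234221725830165364561372235140990139433783
Sum of its 127 digits: 530.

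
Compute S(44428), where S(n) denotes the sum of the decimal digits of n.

4+4+4+2+8 = 22

22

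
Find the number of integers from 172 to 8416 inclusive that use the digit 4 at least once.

The integers in [172, 8416] that use the digit 4 at least once: 174, 184, 194, 204, 214, 224, …, 8415, 8416.
2955 qualify.

2955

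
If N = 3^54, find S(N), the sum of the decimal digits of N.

108

3^54 = 58149737003040059690390169
Sum of its 26 digits: 108.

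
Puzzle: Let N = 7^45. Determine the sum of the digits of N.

163

7^45 = 107006904423598033356356300384937784807
Sum of its 39 digits: 163.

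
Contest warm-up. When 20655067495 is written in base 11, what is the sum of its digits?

20655067495 in base 11 is 883A279A17.
Digit sum: 8+8+3+10+2+7+9+10+1+7 = 65.

65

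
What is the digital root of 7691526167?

5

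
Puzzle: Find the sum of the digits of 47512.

4+7+5+1+2 = 19

19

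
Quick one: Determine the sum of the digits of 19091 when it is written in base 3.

19091 in base 3 is 222012002.
Digit sum: 2+2+2+0+1+2+0+0+2 = 11.

11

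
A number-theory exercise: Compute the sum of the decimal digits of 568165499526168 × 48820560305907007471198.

144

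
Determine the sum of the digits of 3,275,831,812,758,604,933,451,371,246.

118

3+2+7+5+8+3+1+8+1+2+7+5+8+6+0+4+9+3+3+4+5+1+3+7+1+2+4+6 = 118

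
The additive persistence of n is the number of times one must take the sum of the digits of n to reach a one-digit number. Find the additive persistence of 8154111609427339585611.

2

8154111609427339585611 → 90 → 9 (2 steps)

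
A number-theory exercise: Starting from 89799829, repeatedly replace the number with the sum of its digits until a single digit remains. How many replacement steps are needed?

2

89799829 → 61 → 7 (2 steps)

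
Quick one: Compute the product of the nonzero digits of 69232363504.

699840

6×9×2×3×2×3×6×3×5×4 = 699840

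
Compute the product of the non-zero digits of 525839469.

2332800

5×2×5×8×3×9×4×6×9 = 2332800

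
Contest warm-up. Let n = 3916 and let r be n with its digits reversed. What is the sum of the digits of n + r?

Reversal of 3916 is 6193; 3916 + 6193 = 10109.
Digit sum of 10109: 1+0+1+0+9 = 11.

11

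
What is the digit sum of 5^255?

773

5^255 = 17272337110188889250772703725600799142232000728872562770047406940337183606324854115943015006944576453121094587892299327193990197893663893387306007554116149549372494220733642578125
Sum of its 179 digits: 773.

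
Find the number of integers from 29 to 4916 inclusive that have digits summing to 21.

The integers in [29, 4916] that have digits summing to 21: 399, 489, 498, 579, 588, 597, …, 4890, 4908.
219 qualify.

219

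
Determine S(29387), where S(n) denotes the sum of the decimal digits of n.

2+9+3+8+7 = 29

29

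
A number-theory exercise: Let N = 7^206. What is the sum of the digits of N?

769

7^206 = 1230824813134842807283798520430636310264067713738977819859474030746648511411697029659004340261471771152928833391663821316264359104254030819694748088798262075483562075061997649
Sum of its 175 digits: 769.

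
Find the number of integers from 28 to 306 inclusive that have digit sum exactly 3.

The integers in [28, 306] that have digit sum exactly 3: 30, 102, 111, 120, 201, 210, 300.
7 qualify.

7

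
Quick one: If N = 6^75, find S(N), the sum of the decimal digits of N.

288

6^75 = 22979669527522769358466110762530581047876256816049606885376
Sum of its 59 digits: 288.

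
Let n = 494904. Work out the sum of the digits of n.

30

4+9+4+9+0+4 = 30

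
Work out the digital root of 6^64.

The digital root of n equals n mod 9 (or 9 when 9 | n), so we need 6^64 mod 9.
6^64 ≡ 0 (mod 9), so the digital root is 9.

9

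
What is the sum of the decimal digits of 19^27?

19^27 = 33600614943460448322716069311260139
Sum of its 35 digits: 127.

127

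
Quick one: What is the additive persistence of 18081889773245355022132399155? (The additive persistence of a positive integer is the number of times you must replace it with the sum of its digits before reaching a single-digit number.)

18081889773245355022132399155 → 126 → 9 (2 steps)

2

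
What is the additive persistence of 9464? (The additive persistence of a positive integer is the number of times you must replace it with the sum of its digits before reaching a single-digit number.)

2

9464 → 23 → 5 (2 steps)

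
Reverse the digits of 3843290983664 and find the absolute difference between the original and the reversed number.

820599939819

Reverse of 3843290983664 is 4663890923483.
|3843290983664 − 4663890923483| = 820599939819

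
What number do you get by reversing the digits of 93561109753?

35790116539

Reversing 93561109753 gives 35790116539.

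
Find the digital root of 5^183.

8

The digital root of n equals n mod 9 (or 9 when 9 | n), so we need 5^183 mod 9.
5^183 ≡ 8 (mod 9), so the digital root is 8.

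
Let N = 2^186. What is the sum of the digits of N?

2^186 = 98079714615416886934934209737619787751599303819750539264
Sum of its 56 digits: 289.

289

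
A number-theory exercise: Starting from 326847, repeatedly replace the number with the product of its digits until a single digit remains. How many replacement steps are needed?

2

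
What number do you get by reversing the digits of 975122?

Reversing 975122 gives 221579.

221579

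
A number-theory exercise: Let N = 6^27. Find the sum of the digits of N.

99

6^27 = 1023490369077469249536
Sum of its 22 digits: 99.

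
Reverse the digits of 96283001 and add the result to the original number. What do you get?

106321270

Reverse of 96283001 is 10038269.
96283001 + 10038269 = 106321270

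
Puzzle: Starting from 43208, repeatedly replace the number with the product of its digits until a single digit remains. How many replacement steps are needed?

43208 → 0 (1 step)

1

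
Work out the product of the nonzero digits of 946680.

10368

9×4×6×6×8 = 10368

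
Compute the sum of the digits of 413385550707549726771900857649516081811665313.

4+1+3+3+8+5+5+5+0+7+0+7+5+4+9+7+2+6+7+7+1+9+0+0+8+5+7+6+4+9+5+1+6+0+8+1+8+1+1+6+6+5+3+1+3 = 199

199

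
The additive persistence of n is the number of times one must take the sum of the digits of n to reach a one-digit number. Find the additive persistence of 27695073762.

2

27695073762 → 54 → 9 (2 steps)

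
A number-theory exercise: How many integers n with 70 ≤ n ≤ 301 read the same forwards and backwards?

The integers in [70, 301] that read the same forwards and backwards: 77, 88, 99, 101, 111, 121, …, 282, 292.
23 qualify.

23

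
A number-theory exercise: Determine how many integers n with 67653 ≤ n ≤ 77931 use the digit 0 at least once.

The integers in [67653, 77931] that use the digit 0 at least once: 67660, 67670, 67680, 67690, 67700, 67701, …, 77920, 77930.
3494 qualify.

3494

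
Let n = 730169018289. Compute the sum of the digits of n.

54

7+3+0+1+6+9+0+1+8+2+8+9 = 54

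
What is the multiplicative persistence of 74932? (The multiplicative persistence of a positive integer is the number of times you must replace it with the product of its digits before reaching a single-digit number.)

74932 → 1512 → 10 → 0 (3 steps)

3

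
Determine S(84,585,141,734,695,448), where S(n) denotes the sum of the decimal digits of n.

8+4+5+8+5+1+4+1+7+3+4+6+9+5+4+4+8 = 86

86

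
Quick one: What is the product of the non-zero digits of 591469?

9720

5×9×1×4×6×9 = 9720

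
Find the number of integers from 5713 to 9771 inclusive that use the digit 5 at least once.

The integers in [5713, 9771] that use the digit 5 at least once: 5713, 5714, 5715, 5716, 5717, 5718, …, 9759, 9765.
1330 qualify.

1330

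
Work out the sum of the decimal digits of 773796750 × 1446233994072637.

105

773796750 × 1446233994072637 = 1119091164352925774529750
Sum of its 25 digits: 105.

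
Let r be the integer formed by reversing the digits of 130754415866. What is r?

668514457031

Reversing 130754415866 gives 668514457031.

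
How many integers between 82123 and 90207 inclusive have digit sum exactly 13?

23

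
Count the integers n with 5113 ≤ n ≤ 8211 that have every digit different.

1569

The integers in [5113, 8211] that have every digit different: 5120, 5123, 5124, 5126, 5127, 5128, …, 8209, 8210.
1569 qualify.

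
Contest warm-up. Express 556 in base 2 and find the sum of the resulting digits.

556 in base 2 is 1000101100.
Digit sum: 1+0+0+0+1+0+1+1+0+0 = 4.

4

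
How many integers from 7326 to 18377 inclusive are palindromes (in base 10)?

110

The integers in [7326, 18377] that are palindromes (in base 10): 7337, 7447, 7557, 7667, 7777, 7887, …, 18181, 18281.
110 qualify.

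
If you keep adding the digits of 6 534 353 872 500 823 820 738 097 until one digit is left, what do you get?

6+5+3+4+3+5+3+8+7+2+5+0+0+8+2+3+8+2+0+7+3+8+0+9+7 = 108
1+0+8 = 9

9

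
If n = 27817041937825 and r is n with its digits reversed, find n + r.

80690956009697

Reverse of 27817041937825 is 52873914071872.
27817041937825 + 52873914071872 = 80690956009697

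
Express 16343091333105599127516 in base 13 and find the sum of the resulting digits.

132

16343091333105599127516 in base 13 is B2438C8AB16B071485B9.
Digit sum: 11+2+4+3+8+12+8+10+11+1+6+11+0+7+1+4+8+5+11+9 = 132.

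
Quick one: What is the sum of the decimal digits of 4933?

4+9+3+3 = 19

19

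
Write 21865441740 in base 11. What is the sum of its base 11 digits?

21865441740 in base 11 is 930052100A.
Digit sum: 9+3+0+0+5+2+1+0+0+10 = 30.

30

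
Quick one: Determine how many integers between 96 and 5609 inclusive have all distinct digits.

The integers in [96, 5609] that have all distinct digits: 96, 97, 98, 102, 103, 104, …, 5608, 5609.
2954 qualify.

2954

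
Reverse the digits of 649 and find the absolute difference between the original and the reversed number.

297

Reverse of 649 is 946.
|649 − 946| = 297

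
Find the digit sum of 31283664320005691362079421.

3+1+2+8+3+6+6+4+3+2+0+0+0+5+6+9+1+3+6+2+0+7+9+4+2+1 = 93

93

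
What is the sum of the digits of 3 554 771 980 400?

3+5+5+4+7+7+1+9+8+0+4+0+0 = 53

53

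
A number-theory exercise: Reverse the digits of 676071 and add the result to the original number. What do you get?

846747

Reverse of 676071 is 170676.
676071 + 170676 = 846747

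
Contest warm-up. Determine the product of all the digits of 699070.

6×9×9×0×7×0 = 0

0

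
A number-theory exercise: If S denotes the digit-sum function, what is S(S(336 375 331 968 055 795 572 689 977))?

First digit sum: 148.
1+4+8 = 13.

13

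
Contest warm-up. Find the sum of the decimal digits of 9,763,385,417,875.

73

9+7+6+3+3+8+5+4+1+7+8+7+5 = 73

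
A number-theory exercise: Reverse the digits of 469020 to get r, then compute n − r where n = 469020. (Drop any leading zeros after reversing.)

Reverse of 469020 is 20964.
469020 − 20964 = 448056

448056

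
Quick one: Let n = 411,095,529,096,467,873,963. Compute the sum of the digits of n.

104

4+1+1+0+9+5+5+2+9+0+9+6+4+6+7+8+7+3+9+6+3 = 104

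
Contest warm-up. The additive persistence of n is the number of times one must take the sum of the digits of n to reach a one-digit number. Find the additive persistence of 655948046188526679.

3

655948046188526679 → 99 → 18 → 9 (3 steps)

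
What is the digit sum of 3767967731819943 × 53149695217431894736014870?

153

3767967731819943 × 53149695217431894736014870 = 200266336535348128601159553761692210552410
Sum of its 42 digits: 153.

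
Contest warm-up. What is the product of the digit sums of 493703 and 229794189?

1326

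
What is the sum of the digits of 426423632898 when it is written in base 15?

426423632898 in base 15 is B15B57D133.
Digit sum: 11+1+5+11+5+7+13+1+3+3 = 60.

60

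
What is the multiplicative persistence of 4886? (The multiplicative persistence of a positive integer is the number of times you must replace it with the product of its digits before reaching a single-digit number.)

4886 → 1536 → 90 → 0 (3 steps)

3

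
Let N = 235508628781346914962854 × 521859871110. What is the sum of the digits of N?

235508628781346914962854 × 521859871110 = 122902502661126537414711118877747940
Sum of its 36 digits: 141.

141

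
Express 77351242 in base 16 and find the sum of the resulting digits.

77351242 in base 16 is 49C494A.
Digit sum: 4+9+12+4+9+4+10 = 52.

52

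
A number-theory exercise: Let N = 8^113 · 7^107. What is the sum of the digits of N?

914

8^113 · 7^107 = 2983038177724147441299571472865504584016968290038910982905217732228055802945852626756496141957681478898228077544411288051273283621494182171239681450154570821476565982721788956567529685656797184
Sum of its 193 digits: 914.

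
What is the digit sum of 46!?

216

46! = 5502622159812088949850305428800254892961651752960000000000
Sum of its 58 digits: 216.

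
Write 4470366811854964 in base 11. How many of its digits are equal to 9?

2

4470366811854964 in base 11 is 108543AA11084919.
The digit 9 appears 2 times.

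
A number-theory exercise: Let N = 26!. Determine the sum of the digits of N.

81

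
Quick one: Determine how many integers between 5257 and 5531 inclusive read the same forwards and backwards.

2

The integers in [5257, 5531] that read the same forwards and backwards: 5335, 5445.
2 qualify.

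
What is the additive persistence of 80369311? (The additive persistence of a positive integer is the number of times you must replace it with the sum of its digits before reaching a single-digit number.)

80369311 → 31 → 4 (2 steps)

2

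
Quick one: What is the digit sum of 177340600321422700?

1+7+7+3+4+0+6+0+0+3+2+1+4+2+2+7+0+0 = 49

49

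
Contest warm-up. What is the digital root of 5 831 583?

6

5+8+3+1+5+8+3 = 33
3+3 = 6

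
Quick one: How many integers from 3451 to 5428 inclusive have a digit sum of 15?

The integers in [3451, 5428] that have a digit sum of 15: 3453, 3462, 3471, 3480, 3507, 3516, …, 5415, 5424.
142 qualify.

142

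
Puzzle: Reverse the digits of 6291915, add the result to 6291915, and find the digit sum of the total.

30

Reversal of 6291915 is 5191926; 6291915 + 5191926 = 11483841.
Digit sum of 11483841: 1+1+4+8+3+8+4+1 = 30.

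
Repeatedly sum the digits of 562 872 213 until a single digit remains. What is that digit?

9

5+6+2+8+7+2+2+1+3 = 36
3+6 = 9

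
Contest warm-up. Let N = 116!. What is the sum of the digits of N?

116! = 33931086844518982011982560935885732032396635556994207701963662088123265314176330336254535971207181169698868584991941607780111073928236261199604691797570505851011072000000000000000000000000000
Sum of its 191 digits: 729.

729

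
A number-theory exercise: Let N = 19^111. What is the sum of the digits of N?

19^111 = 8742783133586211652559990374704055804178644734417494500073558586145712200039147185104301989484242918343250260456094222377310009032398945680219
Sum of its 142 digits: 586.

586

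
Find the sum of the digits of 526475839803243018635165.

104

5+2+6+4+7+5+8+3+9+8+0+3+2+4+3+0+1+8+6+3+5+1+6+5 = 104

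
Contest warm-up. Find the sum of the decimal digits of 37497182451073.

61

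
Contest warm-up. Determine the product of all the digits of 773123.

7×7×3×1×2×3 = 882

882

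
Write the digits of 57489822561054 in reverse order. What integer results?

45016522898475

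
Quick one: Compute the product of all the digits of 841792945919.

8×4×1×7×9×2×9×4×5×9×1×9 = 58786560

58786560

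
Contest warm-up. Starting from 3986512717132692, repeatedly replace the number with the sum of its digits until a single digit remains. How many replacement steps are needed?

3986512717132692 → 72 → 9 (2 steps)

2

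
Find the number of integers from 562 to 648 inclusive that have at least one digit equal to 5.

The integers in [562, 648] that have at least one digit equal to 5: 562, 563, 564, 565, 566, 567, …, 635, 645.
43 qualify.

43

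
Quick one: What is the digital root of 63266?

6+3+2+6+6 = 23
2+3 = 5
(Equivalently, 63266 mod 9 = 5.)

5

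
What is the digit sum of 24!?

81

24! = 620448401733239439360000
Sum of its 24 digits: 81.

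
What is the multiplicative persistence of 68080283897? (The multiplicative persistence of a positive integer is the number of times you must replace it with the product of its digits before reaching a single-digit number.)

68080283897 → 0 (1 step)

1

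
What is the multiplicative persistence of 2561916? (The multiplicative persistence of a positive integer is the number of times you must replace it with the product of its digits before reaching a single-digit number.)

2561916 → 3240 → 0 (2 steps)

2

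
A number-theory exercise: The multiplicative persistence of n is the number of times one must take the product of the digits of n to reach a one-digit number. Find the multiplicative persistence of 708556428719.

1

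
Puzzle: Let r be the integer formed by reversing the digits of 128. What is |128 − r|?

Reverse of 128 is 821.
|128 − 821| = 693

693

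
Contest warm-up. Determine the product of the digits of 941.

36

9×4×1 = 36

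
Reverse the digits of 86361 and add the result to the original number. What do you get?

102729

Reverse of 86361 is 16368.
86361 + 16368 = 102729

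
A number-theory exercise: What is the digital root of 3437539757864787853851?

6

3+4+3+7+5+3+9+7+5+7+8+6+4+7+8+7+8+5+3+8+5+1 = 123
1+2+3 = 6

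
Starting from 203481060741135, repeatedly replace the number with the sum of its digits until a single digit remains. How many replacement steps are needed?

2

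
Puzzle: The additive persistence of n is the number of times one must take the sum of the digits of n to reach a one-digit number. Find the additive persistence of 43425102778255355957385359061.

43425102778255355957385359061 → 129 → 12 → 3 (3 steps)

3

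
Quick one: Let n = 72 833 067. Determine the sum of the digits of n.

7+2+8+3+3+0+6+7 = 36

36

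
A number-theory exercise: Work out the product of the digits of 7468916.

72576

7×4×6×8×9×1×6 = 72576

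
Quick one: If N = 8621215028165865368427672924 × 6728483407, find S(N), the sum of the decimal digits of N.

8621215028165865368427672924 × 6728483407 = 58007702265193062775261538948757172068
Sum of its 38 digits: 171.

171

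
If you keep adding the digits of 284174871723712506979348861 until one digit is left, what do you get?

4

2+8+4+1+7+4+8+7+1+7+2+3+7+1+2+5+0+6+9+7+9+3+4+8+8+6+1 = 130
1+3+0 = 4
(Equivalently, 284174871723712506979348861 mod 9 = 4.)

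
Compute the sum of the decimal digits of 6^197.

666

6^197 = 1976042702833460188874883757031359871958281228493006618034625365440337636803795088051259904355356931929688960493870971439604005743137015011037109221851136
Sum of its 154 digits: 666.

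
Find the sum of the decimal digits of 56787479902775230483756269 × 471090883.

56787479902775230483756269 × 471090883 = 26752064050743137479121257919995527
Sum of its 35 digits: 156.

156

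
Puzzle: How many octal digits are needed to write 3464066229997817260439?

24

3464066229997817260439 in base 8 is 567446233654300637664627, which has 24 digits.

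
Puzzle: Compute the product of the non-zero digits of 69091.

486

6×9×9×1 = 486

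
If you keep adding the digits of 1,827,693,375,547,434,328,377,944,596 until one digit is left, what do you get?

1+8+2+7+6+9+3+3+7+5+5+4+7+4+3+4+3+2+8+3+7+7+9+4+4+5+9+6 = 145
1+4+5 = 10
1+0 = 1

1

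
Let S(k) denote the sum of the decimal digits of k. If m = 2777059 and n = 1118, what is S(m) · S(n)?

407

S(2777059) = 2+7+7+7+0+5+9 = 37.
S(1118) = 1+1+1+8 = 11.
37 · 11 = 407.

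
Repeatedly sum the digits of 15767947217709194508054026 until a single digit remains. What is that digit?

1+5+7+6+7+9+4+7+2+1+7+7+0+9+1+9+4+5+0+8+0+5+4+0+2+6 = 116
1+1+6 = 8

8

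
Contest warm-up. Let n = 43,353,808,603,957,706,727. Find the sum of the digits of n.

93

4+3+3+5+3+8+0+8+6+0+3+9+5+7+7+0+6+7+2+7 = 93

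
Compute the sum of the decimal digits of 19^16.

19^16 = 288441413567621167681
Sum of its 21 digits: 91.

91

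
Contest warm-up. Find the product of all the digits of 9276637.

95256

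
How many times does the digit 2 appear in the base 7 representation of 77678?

77678 in base 7 is 442316.
The digit 2 appears 1 time.

1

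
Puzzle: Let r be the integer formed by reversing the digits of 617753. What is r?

Reversing 617753 gives 357716.

357716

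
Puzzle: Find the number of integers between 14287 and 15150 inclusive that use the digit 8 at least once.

The integers in [14287, 15150] that use the digit 8 at least once: 14287, 14288, 14289, 14298, 14308, 14318, …, 15138, 15148.
242 qualify.

242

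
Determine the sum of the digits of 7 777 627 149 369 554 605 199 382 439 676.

7+7+7+7+6+2+7+1+4+9+3+6+9+5+5+4+6+0+5+1+9+9+3+8+2+4+3+9+6+7+6 = 167

167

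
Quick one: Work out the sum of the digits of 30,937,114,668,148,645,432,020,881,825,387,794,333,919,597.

3+0+9+3+7+1+1+4+6+6+8+1+4+8+6+4+5+4+3+2+0+2+0+8+8+1+8+2+5+3+8+7+7+9+4+3+3+3+9+1+9+5+9+7 = 206

206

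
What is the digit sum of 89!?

89! = 16507955160908461081216919262453619309839666236496541854913520707833171034378509739399912570787600662729080382999756800000000000000000000
Sum of its 137 digits: 549.

549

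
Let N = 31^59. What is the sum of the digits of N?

385

31^59 = 9780024353158716992706795600026707498755343551624744882001757692631248006368404177144671
Sum of its 88 digits: 385.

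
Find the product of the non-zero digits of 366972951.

612360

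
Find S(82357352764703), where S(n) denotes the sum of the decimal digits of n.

8+2+3+5+7+3+5+2+7+6+4+7+0+3 = 62

62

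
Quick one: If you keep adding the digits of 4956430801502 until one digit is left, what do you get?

4+9+5+6+4+3+0+8+0+1+5+0+2 = 47
4+7 = 11
1+1 = 2

2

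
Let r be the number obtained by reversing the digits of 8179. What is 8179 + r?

Reverse of 8179 is 9718.
8179 + 9718 = 17897

17897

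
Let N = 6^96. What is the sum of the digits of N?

342

6^96 = 504103876157462118901767181449118688686067677834070116931382690099920633856
Sum of its 75 digits: 342.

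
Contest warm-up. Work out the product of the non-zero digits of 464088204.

4×6×4×8×8×2×4 = 49152

49152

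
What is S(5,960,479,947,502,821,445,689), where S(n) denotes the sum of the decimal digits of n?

114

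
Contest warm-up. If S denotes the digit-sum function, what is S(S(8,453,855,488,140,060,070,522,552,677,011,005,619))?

First digit sum: 140.
1+4+0 = 5.

5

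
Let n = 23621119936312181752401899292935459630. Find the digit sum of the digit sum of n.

8

First digit sum: 161.
1+6+1 = 8.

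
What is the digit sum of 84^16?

117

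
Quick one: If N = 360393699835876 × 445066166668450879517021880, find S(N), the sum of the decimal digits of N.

360393699835876 × 445066166668450879517021880 = 160399042477413646199100896164304300966880
Sum of its 42 digits: 177.

177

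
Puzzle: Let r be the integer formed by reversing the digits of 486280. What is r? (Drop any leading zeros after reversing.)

82684

Reversing 486280 gives 82684.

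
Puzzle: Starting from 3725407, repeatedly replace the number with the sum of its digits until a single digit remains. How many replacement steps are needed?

3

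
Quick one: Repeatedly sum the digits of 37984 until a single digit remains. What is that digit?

3+7+9+8+4 = 31
3+1 = 4

4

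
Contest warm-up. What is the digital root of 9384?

6

9+3+8+4 = 24
2+4 = 6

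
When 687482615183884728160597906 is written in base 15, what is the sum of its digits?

156

687482615183884728160597906 in base 15 is 92C6CD381E197B630BBE021.
Digit sum: 9+2+12+6+12+13+3+8+1+14+1+9+7+11+6+3+0+11+11+14+0+2+1 = 156.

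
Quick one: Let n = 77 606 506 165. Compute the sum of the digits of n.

49

7+7+6+0+6+5+0+6+1+6+5 = 49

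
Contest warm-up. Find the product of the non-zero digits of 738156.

7×3×8×1×5×6 = 5040

5040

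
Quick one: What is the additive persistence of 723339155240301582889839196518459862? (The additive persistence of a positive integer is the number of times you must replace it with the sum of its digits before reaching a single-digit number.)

723339155240301582889839196518459862 → 172 → 10 → 1 (3 steps)

3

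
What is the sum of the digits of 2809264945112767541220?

87

2+8+0+9+2+6+4+9+4+5+1+1+2+7+6+7+5+4+1+2+2+0 = 87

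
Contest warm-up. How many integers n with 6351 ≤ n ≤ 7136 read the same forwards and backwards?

8

The integers in [6351, 7136] that read the same forwards and backwards: 6446, 6556, 6666, 6776, 6886, 6996, 7007, 7117.
8 qualify.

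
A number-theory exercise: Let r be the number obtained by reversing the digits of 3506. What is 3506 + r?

9559

Reverse of 3506 is 6053.
3506 + 6053 = 9559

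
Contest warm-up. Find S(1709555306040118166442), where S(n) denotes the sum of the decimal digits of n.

78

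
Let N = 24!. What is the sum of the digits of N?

24! = 620448401733239439360000
Sum of its 24 digits: 81.

81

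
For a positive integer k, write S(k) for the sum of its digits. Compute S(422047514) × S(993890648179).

S(422047514) = 4+2+2+0+4+7+5+1+4 = 29.
S(993890648179) = 9+9+3+8+9+0+6+4+8+1+7+9 = 73.
29 · 73 = 2117.

2117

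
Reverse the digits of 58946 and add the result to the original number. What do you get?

Reverse of 58946 is 64985.
58946 + 64985 = 123931

123931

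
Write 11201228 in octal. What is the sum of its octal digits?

11201228 in base 8 is 52565314.
Digit sum: 5+2+5+6+5+3+1+4 = 31.

31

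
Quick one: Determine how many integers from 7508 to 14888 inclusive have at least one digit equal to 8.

2772

The integers in [7508, 14888] that have at least one digit equal to 8: 7508, 7518, 7528, 7538, 7548, 7558, …, 14887, 14888.
2772 qualify.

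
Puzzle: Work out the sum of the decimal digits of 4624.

4+6+2+4 = 16

16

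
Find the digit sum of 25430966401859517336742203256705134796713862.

187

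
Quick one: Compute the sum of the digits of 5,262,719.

32

5+2+6+2+7+1+9 = 32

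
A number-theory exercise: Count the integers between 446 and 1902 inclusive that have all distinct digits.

The integers in [446, 1902] that have all distinct digits: 450, 451, 452, 453, 456, 457, …, 1897, 1902.
849 qualify.

849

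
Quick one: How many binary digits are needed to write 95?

95 in base 2 is 1011111, which has 7 digits.

7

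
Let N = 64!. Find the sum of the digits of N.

324

64! = 126886932185884164103433389335161480802865516174545192198801894375214704230400000000000000
Sum of its 90 digits: 324.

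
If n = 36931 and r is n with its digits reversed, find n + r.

Reverse of 36931 is 13963.
36931 + 13963 = 50894

50894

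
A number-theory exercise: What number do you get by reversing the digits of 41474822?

22847414

Reversing 41474822 gives 22847414.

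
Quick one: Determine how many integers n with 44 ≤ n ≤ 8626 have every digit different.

4581

The integers in [44, 8626] that have every digit different: 45, 46, 47, 48, 49, 50, …, 8624, 8625.
4581 qualify.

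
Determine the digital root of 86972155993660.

8+6+9+7+2+1+5+5+9+9+3+6+6+0 = 76
7+6 = 13
1+3 = 4

4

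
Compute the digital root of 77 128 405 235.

7+7+1+2+8+4+0+5+2+3+5 = 44
4+4 = 8
(Equivalently, 77 128 405 235 mod 9 = 8.)

8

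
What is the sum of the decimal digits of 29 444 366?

38

2+9+4+4+4+3+6+6 = 38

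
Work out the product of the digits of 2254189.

5760

2×2×5×4×1×8×9 = 5760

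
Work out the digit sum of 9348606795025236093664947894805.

157

9+3+4+8+6+0+6+7+9+5+0+2+5+2+3+6+0+9+3+6+6+4+9+4+7+8+9+4+8+0+5 = 157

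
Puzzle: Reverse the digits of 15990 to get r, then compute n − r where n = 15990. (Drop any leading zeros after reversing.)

Reverse of 15990 is 9951.
15990 − 9951 = 6039

6039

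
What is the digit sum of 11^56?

11^56 = 20796505671840591460586660430317517562942313712635618374561
Sum of its 59 digits: 247.

247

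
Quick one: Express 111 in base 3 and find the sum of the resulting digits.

111 in base 3 is 11010.
Digit sum: 1+1+0+1+0 = 3.

3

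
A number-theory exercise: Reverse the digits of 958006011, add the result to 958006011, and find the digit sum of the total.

Reversal of 958006011 is 110600859; 958006011 + 110600859 = 1068606870.
Digit sum of 1068606870: 1+0+6+8+6+0+6+8+7+0 = 42.

42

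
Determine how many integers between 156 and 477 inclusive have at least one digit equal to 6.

69

The integers in [156, 477] that have at least one digit equal to 6: 156, 160, 161, 162, 163, 164, …, 469, 476.
69 qualify.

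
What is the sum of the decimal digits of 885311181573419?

8+8+5+3+1+1+1+8+1+5+7+3+4+1+9 = 65

65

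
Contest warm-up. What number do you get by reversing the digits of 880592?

295088

Reversing 880592 gives 295088.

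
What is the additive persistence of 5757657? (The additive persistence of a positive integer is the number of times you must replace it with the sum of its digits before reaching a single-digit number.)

2

5757657 → 42 → 6 (2 steps)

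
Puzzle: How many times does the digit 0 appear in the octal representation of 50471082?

50471082 in base 8 is 300420252.
The digit 0 appears 3 times.

3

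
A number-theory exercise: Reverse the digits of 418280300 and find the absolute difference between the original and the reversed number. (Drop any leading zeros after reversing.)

Reverse of 418280300 is 3082814.
|418280300 − 3082814| = 415197486

415197486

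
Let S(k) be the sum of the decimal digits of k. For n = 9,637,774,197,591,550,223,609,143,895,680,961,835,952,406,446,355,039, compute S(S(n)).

14

First digit sum: 248.
2+4+8 = 14.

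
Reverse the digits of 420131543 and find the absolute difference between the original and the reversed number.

Reverse of 420131543 is 345131024.
|420131543 − 345131024| = 75000519

75000519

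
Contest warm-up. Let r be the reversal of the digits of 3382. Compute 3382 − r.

549

Reverse of 3382 is 2833.
3382 − 2833 = 549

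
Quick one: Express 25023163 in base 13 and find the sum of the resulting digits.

25023163 in base 13 is 5251909.
Digit sum: 5+2+5+1+9+0+9 = 31.

31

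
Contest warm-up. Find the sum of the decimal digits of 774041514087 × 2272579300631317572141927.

153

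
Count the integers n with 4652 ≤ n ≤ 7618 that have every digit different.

The integers in [4652, 7618] that have every digit different: 4652, 4653, 4657, 4658, 4659, 4670, …, 7615, 7618.
1551 qualify.

1551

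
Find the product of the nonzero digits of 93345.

1620

9×3×3×4×5 = 1620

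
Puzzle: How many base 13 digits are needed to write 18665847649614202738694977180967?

18665847649614202738694977180967 in base 13 is 1286304796C0B30173457689398A3, which has 29 digits.

29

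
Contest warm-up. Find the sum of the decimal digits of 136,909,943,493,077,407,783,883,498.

1+3+6+9+0+9+9+4+3+4+9+3+0+7+7+4+0+7+7+8+3+8+8+3+4+9+8 = 143

143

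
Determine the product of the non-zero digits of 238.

48

2×3×8 = 48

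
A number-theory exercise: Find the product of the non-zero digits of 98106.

432

9×8×1×6 = 432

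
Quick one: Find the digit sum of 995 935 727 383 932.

9+9+5+9+3+5+7+2+7+3+8+3+9+3+2 = 84

84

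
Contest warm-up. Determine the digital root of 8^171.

The digital root of n equals n mod 9 (or 9 when 9 | n), so we need 8^171 mod 9.
8^171 ≡ 8 (mod 9), so the digital root is 8.

8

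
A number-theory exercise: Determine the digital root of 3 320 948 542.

3+3+2+0+9+4+8+5+4+2 = 40
4+0 = 4

4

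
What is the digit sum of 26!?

81

26! = 403291461126605635584000000
Sum of its 27 digits: 81.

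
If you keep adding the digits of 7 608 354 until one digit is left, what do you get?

7+6+0+8+3+5+4 = 33
3+3 = 6

6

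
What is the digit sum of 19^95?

568

19^95 = 30310429509584222780856900250378474987891816698326495749294706687455340394943035990422804485156374905111232085580759135899
Sum of its 122 digits: 568.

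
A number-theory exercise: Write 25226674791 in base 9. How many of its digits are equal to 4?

25226674791 in base 9 is 72102385146.
The digit 4 appears 1 time.

1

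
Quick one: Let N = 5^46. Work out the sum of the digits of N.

5^46 = 142108547152020037174224853515625
Sum of its 33 digits: 112.

112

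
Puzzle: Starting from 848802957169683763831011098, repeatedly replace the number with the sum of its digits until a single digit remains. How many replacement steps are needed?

848802957169683763831011098 → 131 → 5 (2 steps)

2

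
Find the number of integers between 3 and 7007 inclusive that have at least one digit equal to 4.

The integers in [3, 7007] that have at least one digit equal to 4: 4, 14, 24, 34, 40, 41, …, 6994, 7004.
2627 qualify.

2627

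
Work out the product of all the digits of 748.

224

7×4×8 = 224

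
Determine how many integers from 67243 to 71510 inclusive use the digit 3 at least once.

1210

The integers in [67243, 71510] that use the digit 3 at least once: 67243, 67253, 67263, 67273, 67283, 67293, …, 71493, 71503.
1210 qualify.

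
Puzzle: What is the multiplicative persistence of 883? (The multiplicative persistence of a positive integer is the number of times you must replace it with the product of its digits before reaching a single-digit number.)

883 → 192 → 18 → 8 (3 steps)

3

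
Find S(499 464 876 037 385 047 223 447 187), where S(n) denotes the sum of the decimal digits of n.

132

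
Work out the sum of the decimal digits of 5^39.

134

5^39 = 1818989403545856475830078125
Sum of its 28 digits: 134.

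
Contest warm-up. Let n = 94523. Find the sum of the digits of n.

23

9+4+5+2+3 = 23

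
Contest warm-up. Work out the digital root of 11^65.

5

The digital root of n equals n mod 9 (or 9 when 9 | n), so we need 11^65 mod 9.
11^65 ≡ 5 (mod 9), so the digital root is 5.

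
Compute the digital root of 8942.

5

8+9+4+2 = 23
2+3 = 5
(Equivalently, 8942 mod 9 = 5.)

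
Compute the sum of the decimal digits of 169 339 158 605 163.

66

1+6+9+3+3+9+1+5+8+6+0+5+1+6+3 = 66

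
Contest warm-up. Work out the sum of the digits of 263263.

22

2+6+3+2+6+3 = 22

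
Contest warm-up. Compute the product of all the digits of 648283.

9216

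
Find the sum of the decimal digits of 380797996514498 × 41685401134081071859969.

161

380797996514498 × 41685401134081071859969 = 15873717235761254978490631131934330562
Sum of its 38 digits: 161.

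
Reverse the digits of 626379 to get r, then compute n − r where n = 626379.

-347247

Reverse of 626379 is 973626.
626379 − 973626 = -347247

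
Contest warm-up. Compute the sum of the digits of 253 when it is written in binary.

7

253 in base 2 is 11111101.
Digit sum: 1+1+1+1+1+1+0+1 = 7.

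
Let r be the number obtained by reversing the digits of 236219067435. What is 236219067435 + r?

770979980067

Reverse of 236219067435 is 534760912632.
236219067435 + 534760912632 = 770979980067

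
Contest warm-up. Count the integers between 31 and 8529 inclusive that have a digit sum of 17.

603

The integers in [31, 8529] that have a digit sum of 17: 89, 98, 179, 188, 197, 269, …, 8513, 8522.
603 qualify.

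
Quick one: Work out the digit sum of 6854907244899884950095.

123

6+8+5+4+9+0+7+2+4+4+8+9+9+8+8+4+9+5+0+0+9+5 = 123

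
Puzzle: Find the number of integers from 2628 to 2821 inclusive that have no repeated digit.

112

The integers in [2628, 2821] that have no repeated digit: 2630, 2631, 2634, 2635, 2637, 2638, …, 2817, 2819.
112 qualify.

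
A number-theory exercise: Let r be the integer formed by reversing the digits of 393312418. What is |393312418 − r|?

420900975

Reverse of 393312418 is 814213393.
|393312418 − 814213393| = 420900975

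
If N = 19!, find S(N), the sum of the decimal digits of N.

19! = 121645100408832000
Sum of its 18 digits: 45.

45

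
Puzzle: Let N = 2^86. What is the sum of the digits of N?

2^86 = 77371252455336267181195264
Sum of its 26 digits: 112.

112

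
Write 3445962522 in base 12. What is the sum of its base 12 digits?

35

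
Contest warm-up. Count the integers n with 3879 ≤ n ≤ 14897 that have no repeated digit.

The integers in [3879, 14897] that have no repeated digit: 3879, 3890, 3891, 3892, 3894, 3895, …, 14896, 14897.
4390 qualify.

4390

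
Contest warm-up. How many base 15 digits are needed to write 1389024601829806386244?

1389024601829806386244 in base 15 is E170CE139A4E0B9964, which has 18 digits.

18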